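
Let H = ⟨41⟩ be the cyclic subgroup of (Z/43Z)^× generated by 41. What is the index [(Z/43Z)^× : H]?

The order of 41 must divide φ(43) = 43 − 1 = 42 = 2 · 3 · 7.
Divisors of 42: 1, 2, 3, 6, 7, 14, 21, 42.
Test each divisor d:
41^1 ≡ 41 (mod 43)
41^2 ≡ 4 (mod 43)
41^3 ≡ 35 (mod 43)
41^6 ≡ 21 (mod 43)
41^7 ≡ 1 (mod 43) ✓
So ord_43(41) = 7, hence |⟨41⟩| = 7.
[(Z/43Z)^× : ⟨41⟩] = 42/7 = 6.

6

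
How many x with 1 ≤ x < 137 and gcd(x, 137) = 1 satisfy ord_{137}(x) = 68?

32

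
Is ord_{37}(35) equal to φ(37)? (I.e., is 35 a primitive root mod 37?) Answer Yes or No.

φ(37) = 37 − 1 = 36 = 2^2 · 3^2.
An element g generates (Z/37Z)^× iff g^(36/q) ≢ 1 (mod 37) for each prime q ∈ {2, 3}.
35^18 ≡ 36 (mod 37)  [q = 2: ≢ 1 ✓]
35^12 ≡ 26 (mod 37)  [q = 3: ≢ 1 ✓]
None equal 1, so ord_37(35) = 36: 35 is a primitive root.

Yes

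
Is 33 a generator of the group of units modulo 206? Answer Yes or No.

No

φ(206) = φ(2)·φ(103) = 1·102 = 102 = 2 · 3 · 17.
An element g generates (Z/206Z)^× iff g^(102/q) ≢ 1 (mod 206) for each prime q ∈ {2, 3, 17}.
33^51 ≡ 1 (mod 206)  [q = 2: ≡ 1 ✗]
33^34 ≡ 159 (mod 206)  [q = 3: ≢ 1 ✓]
33^6 ≡ 203 (mod 206)  [q = 17: ≢ 1 ✓]
33^51 ≡ 1 shows ord(33) | 51, strictly less than φ(206); not a primitive root.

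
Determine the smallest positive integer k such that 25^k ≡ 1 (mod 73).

ord(25) | φ(73) = 73 − 1 = 72 = 2^3 · 3^2.
Divisors of 72: 1, 2, 3, 4, 6, 8, 9, 12, 18, 24, 36, 72.
Compute 25^d (mod 73) for the divisors d until we hit 1:
25^1 ≡ 25 (mod 73)
25^2 ≡ 41 (mod 73)
25^3 ≡ 3 (mod 73)
25^4 ≡ 2 (mod 73)
25^6 ≡ 9 (mod 73)
25^8 ≡ 4 (mod 73)
25^9 ≡ 27 (mod 73)
25^12 ≡ 8 (mod 73)
25^18 ≡ 72 (mod 73)
25^24 ≡ 64 (mod 73)
25^36 ≡ 1 (mod 73) ✓
Hence ord(25) = 36.

36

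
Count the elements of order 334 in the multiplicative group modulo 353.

0

φ(353) = 353 − 1 = 352 = 2^5 · 11.
Since (Z/353Z)^× is cyclic of order 352, the number of elements of order d is φ(d) when d | 352 and 0 otherwise.
Since 334 ∤ 352, the count is 0.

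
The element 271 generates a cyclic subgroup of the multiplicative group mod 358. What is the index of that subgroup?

1

The order of 271 must divide φ(358) = φ(2)·φ(179) = 1·178 = 178 = 2 · 89.
Divisors of 178: 1, 2, 89, 178.
Evaluate successive powers at the divisors of 178:
271^1 ≡ 271 (mod 358)
271^2 ≡ 51 (mod 358)
271^89 ≡ 357 (mod 358)
271^178 ≡ 1 (mod 358) ✓
The order of 271 is 178, so the subgroup it generates has 178 elements.
Index = |(Z/358Z)^×| / |⟨271⟩| = 178 / 178 = 1.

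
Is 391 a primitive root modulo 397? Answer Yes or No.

φ(397) = 397 − 1 = 396 = 2^2 · 3^2 · 11.
Test 391^(396/q) mod 397 for each prime factor q of 396:
391^198 ≡ 396 (mod 397)  [q = 2: ≢ 1 ✓]
391^132 ≡ 34 (mod 397)  [q = 3: ≢ 1 ✓]
391^36 ≡ 167 (mod 397)  [q = 11: ≢ 1 ✓]
None equal 1, so ord_397(391) = 396: 391 is a primitive root.

Yes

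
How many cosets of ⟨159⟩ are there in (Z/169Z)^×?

4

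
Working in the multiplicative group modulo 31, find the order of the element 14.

ord(14) | φ(31) = 31 − 1 = 30 = 2 · 3 · 5.
Divisors of 30: 1, 2, 3, 5, 6, 10, 15, 30.
Test each divisor d:
14^1 ≡ 14 (mod 31)
14^2 ≡ 10 (mod 31)
14^3 ≡ 16 (mod 31)
14^5 ≡ 5 (mod 31)
14^6 ≡ 8 (mod 31)
14^10 ≡ 25 (mod 31)
14^15 ≡ 1 (mod 31) ✓
The smallest such exponent is 15, so the order of 14 is 15.

15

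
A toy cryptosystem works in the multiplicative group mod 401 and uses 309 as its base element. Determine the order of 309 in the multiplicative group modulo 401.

400

The order of 309 must divide φ(401) = 401 − 1 = 400 = 2^4 · 5^2.
Divisors of 400: 1, 2, 4, 5, 8, 10, 16, 20, 25, 40, 50, 80, 100, 200, 400.
Evaluate successive powers at the divisors of 400:
309^1 ≡ 309 (mod 401)
309^2 ≡ 43 (mod 401)
309^4 ≡ 245 (mod 401)
309^5 ≡ 317 (mod 401)
309^8 ≡ 276 (mod 401)
309^10 ≡ 239 (mod 401)
309^16 ≡ 387 (mod 401)
309^20 ≡ 179 (mod 401)
309^25 ≡ 202 (mod 401)
309^40 ≡ 362 (mod 401)
309^50 ≡ 303 (mod 401)
309^80 ≡ 318 (mod 401)
309^100 ≡ 381 (mod 401)
309^200 ≡ 400 (mod 401)
309^400 ≡ 1 (mod 401) ✓
Therefore the multiplicative order of 309 modulo 401 is 400.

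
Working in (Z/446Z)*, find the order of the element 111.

74

By Lagrange's theorem, ord_446(111) divides φ(446) = φ(2)·φ(223) = 1·222 = 222 = 2 · 3 · 37.
Divisors of 222: 1, 2, 3, 6, 37, 74, 111, 222.
Evaluate successive powers at the divisors of 222:
111^1 ≡ 111 (mod 446)
111^2 ≡ 279 (mod 446)
111^3 ≡ 195 (mod 446)
111^6 ≡ 115 (mod 446)
111^37 ≡ 445 (mod 446)
111^74 ≡ 1 (mod 446) ✓
The smallest such exponent is 74, so the order of 111 is 74.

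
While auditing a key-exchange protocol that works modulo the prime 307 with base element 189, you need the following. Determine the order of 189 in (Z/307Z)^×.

306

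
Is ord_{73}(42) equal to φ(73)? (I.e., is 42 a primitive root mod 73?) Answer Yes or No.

φ(73) = 73 − 1 = 72 = 2^3 · 3^2.
42 is a primitive root mod 73 iff 42^(φ(73)/q) ≢ 1 for every prime q | φ(73), i.e. q ∈ {2, 3}.
42^36 ≡ 72 (mod 73)  [q = 2: ≢ 1 ✓]
42^24 ≡ 64 (mod 73)  [q = 3: ≢ 1 ✓]
None equal 1, so ord_73(42) = 72: 42 is a primitive root.

Yes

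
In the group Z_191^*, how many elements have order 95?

72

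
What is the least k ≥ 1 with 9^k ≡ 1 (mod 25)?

10

The order of 9 must divide φ(25) = φ(5^2) = 5·(5−1) = 20 = 2^2 · 5.
Divisors of 20: 1, 2, 4, 5, 10, 20.
Compute 9^d (mod 25) for the divisors d until we hit 1:
9^1 ≡ 9 (mod 25)
9^2 ≡ 6 (mod 25)
9^4 ≡ 11 (mod 25)
9^5 ≡ 24 (mod 25)
9^10 ≡ 1 (mod 25) ✓
The smallest such exponent is 10, so the order of 9 is 10.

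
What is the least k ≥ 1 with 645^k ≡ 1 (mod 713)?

3

Since 645 ∈ (Z/713Z)^×, its order divides φ(713) = φ(23·31) = (23−1)·(31−1) = 22·30 = 660 = 2^2 · 3 · 5 · 11.
Divisors of 660: 1, 2, 3, 4, 5, 6, 10, 11, 12, 15, 20, 22, 30, 33, 44, 55, 60, 66, 110, 132, 165, 220, 330, 660.
Test each divisor d:
645^1 ≡ 645 (mod 713)
645^2 ≡ 346 (mod 713)
645^3 ≡ 1 (mod 713) ✓
So ord_713(645) = 3.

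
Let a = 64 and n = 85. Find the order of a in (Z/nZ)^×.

4

The order of 64 must divide φ(85) = φ(5·17) = (5−1)·(17−1) = 4·16 = 64 = 2^6.
Divisors of 64: 1, 2, 4, 8, 16, 32, 64.
Check 64^d mod 85 for each divisor in increasing order:
64^1 ≡ 64
64^2 ≡ 16
64^4 ≡ 1
The smallest such exponent is 4, so the order of 64 is 4.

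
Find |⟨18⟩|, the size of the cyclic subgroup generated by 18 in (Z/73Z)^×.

18

By Lagrange's theorem, ord_73(18) divides φ(73) = 73 − 1 = 72 = 2^3 · 3^2.
Divisors of 72: 1, 2, 3, 4, 6, 8, 9, 12, 18, 24, 36, 72.
Test each divisor d:
18^1 ≡ 18 (mod 73)
18^2 ≡ 32 (mod 73)
18^3 ≡ 65 (mod 73)
18^4 ≡ 2 (mod 73)
18^6 ≡ 64 (mod 73)
18^8 ≡ 4 (mod 73)
18^9 ≡ 72 (mod 73)
18^12 ≡ 8 (mod 73)
18^18 ≡ 1 (mod 73) ✓
The smallest such exponent is 18, so the order of 18 is 18.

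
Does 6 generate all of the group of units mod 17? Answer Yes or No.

Yes

φ(17) = 17 − 1 = 16 = 2^4.
Test 6^(16/q) mod 17 for each prime factor q of 16:
6^8 ≡ 16 (mod 17)  [q = 2: ≢ 1 ✓]
Every test exponent gives a nontrivial residue, hence 6 generates the full group.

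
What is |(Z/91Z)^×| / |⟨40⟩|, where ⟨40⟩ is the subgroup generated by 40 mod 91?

12

The order of 40 must divide φ(91) = φ(7·13) = (7−1)·(13−1) = 6·12 = 72 = 2^3 · 3^2.
Divisors of 72: 1, 2, 3, 4, 6, 8, 9, 12, 18, 24, 36, 72.
Evaluate successive powers at the divisors of 72:
40^1 ≡ 40 (mod 91)
40^2 ≡ 53 (mod 91)
40^3 ≡ 27 (mod 91)
40^4 ≡ 79 (mod 91)
40^6 ≡ 1 (mod 91) ✓
Thus |⟨40⟩| = ord(40) = 6.
The index is φ(91) / ord(40) = 72 / 6 = 12.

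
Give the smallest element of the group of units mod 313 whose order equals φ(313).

10

φ(313) = 313 − 1 = 312 = 2^3 · 3 · 13.
g is a primitive root iff g^(312/q) ≢ 1 (mod 313) for each prime q ∈ {2, 3, 13}.
g = 2: 2^156 ≡ 1 — hits 1, so not a primitive root.
g = 3: 3^156 ≡ 1 — hits 1, so not a primitive root.
g = 4: 4^156 ≡ 1 — hits 1, so not a primitive root.
g = 5: 5^156 ≡ 312; 5^104 ≡ 1 — hits 1, so not a primitive root.
g = 6: 6^156 ≡ 1 — hits 1, so not a primitive root.
g = 7: 7^156 ≡ 312; 7^104 ≡ 1 — hits 1, so not a primitive root.
g = 8: 8^156 ≡ 1 — hits 1, so not a primitive root.
g = 9: 9^156 ≡ 1 — hits 1, so not a primitive root.
g = 10: 10^156 ≡ 312; 10^104 ≡ 214; 10^24 ≡ 103 — none is 1, so 10 is a primitive root.
The smallest primitive root modulo 313 is 10.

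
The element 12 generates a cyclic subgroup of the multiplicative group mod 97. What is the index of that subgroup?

ord(12) | φ(97) = 97 − 1 = 96 = 2^5 · 3.
Divisors of 96: 1, 2, 3, 4, 6, 8, 12, 16, 24, 32, 48, 96.
Evaluate successive powers at the divisors of 96:
12^1 ≡ 12 (mod 97)
12^2 ≡ 47 (mod 97)
12^3 ≡ 79 (mod 97)
12^4 ≡ 75 (mod 97)
12^6 ≡ 33 (mod 97)
12^8 ≡ 96 (mod 97)
12^12 ≡ 22 (mod 97)
12^16 ≡ 1 (mod 97) ✓
So ord_97(12) = 16, hence |⟨12⟩| = 16.
[(Z/97Z)^× : ⟨12⟩] = 96/16 = 6.

6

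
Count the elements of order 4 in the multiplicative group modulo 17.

φ(17) = 17 − 1 = 16 = 2^4.
Since (Z/17Z)^× is cyclic of order 16, the number of elements of order d is φ(d) when d | 16 and 0 otherwise.
4 = 2^2 divides 16, and φ(4) = 2.

2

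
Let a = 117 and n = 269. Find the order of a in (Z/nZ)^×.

67

By Lagrange's theorem, ord_269(117) divides φ(269) = 269 − 1 = 268 = 2^2 · 67.
Divisors of 268: 1, 2, 4, 67, 134, 268.
Test each divisor d:
117^1 ≡ 117
117^2 ≡ 239
117^4 ≡ 93
117^67 ≡ 1
Therefore the multiplicative order of 117 modulo 269 is 67.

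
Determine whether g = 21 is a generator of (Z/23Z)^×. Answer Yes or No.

Yes

φ(23) = 23 − 1 = 22 = 2 · 11.
21 is a primitive root mod 23 iff 21^(φ(23)/q) ≢ 1 for every prime q | φ(23), i.e. q ∈ {2, 11}.
21^11 ≡ 22 (mod 23)  [q = 2: ≢ 1 ✓]
21^2 ≡ 4 (mod 23)  [q = 11: ≢ 1 ✓]
Every test exponent gives a nontrivial residue, hence 21 generates the full group.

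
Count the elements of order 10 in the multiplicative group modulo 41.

4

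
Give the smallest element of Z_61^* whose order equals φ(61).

2

φ(61) = 61 − 1 = 60 = 2^2 · 3 · 5.
g is a primitive root iff g^(60/q) ≢ 1 (mod 61) for each prime q ∈ {2, 3, 5}.
g = 2: 2^30 ≡ 60; 2^20 ≡ 47; 2^12 ≡ 9 — none is 1, so 2 is a primitive root.
The smallest primitive root modulo 61 is 2.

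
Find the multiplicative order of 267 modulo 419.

Since 267 ∈ (Z/419Z)^×, its order divides φ(419) = 419 − 1 = 418 = 2 · 11 · 19.
Divisors of 418: 1, 2, 11, 19, 22, 38, 209, 418.
Compute 267^d (mod 419) for the divisors d until we hit 1:
267^1 ≡ 267
267^2 ≡ 59
267^11 ≡ 418
267^19 ≡ 119
267^22 ≡ 1
Therefore the multiplicative order of 267 modulo 419 is 22.

22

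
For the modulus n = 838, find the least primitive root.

φ(838) = φ(2)·φ(419) = 1·418 = 418 = 2 · 11 · 19.
g is a primitive root iff g^(418/q) ≢ 1 (mod 838) for each prime q ∈ {2, 11, 19}.
g = 2: gcd(2, 838) = 2 > 1, not a unit — skip.
g = 3: 3^209 ≡ 1 — hits 1, so not a primitive root.
g = 4: gcd(4, 838) = 2 > 1, not a unit — skip.
g = 5: 5^209 ≡ 1 — hits 1, so not a primitive root.
g = 6: gcd(6, 838) = 2 > 1, not a unit — skip.
g = 7: 7^209 ≡ 1 — hits 1, so not a primitive root.
g = 8: gcd(8, 838) = 2 > 1, not a unit — skip.
g = 9: 9^209 ≡ 1 — hits 1, so not a primitive root.
g = 10: gcd(10, 838) = 2 > 1, not a unit — skip.
g = 11: 11^209 ≡ 837; 11^38 ≡ 753; 11^22 ≡ 7 — none is 1, so 11 is a primitive root.
So 11 is the smallest generator of (Z/838Z)^×.

11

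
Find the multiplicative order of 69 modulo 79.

26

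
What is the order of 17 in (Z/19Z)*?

9

Since 17 ∈ (Z/19Z)^×, its order divides φ(19) = 19 − 1 = 18 = 2 · 3^2.
Divisors of 18: 1, 2, 3, 6, 9, 18.
Evaluate successive powers at the divisors of 18:
17^1 ≡ 17 (mod 19)
17^2 ≡ 4 (mod 19)
17^3 ≡ 11 (mod 19)
17^6 ≡ 7 (mod 19)
17^9 ≡ 1 (mod 19) ✓
The smallest such exponent is 9, so the order of 17 is 9.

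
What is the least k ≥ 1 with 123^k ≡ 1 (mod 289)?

68

ord(123) | φ(289) = φ(17^2) = 17·(17−1) = 272 = 2^4 · 17.
Divisors of 272: 1, 2, 4, 8, 16, 17, 34, 68, 136, 272.
Check 123^d mod 289 for each divisor in increasing order:
123^1 ≡ 123
123^2 ≡ 101
123^4 ≡ 86
123^8 ≡ 171
123^16 ≡ 52
123^17 ≡ 38
123^34 ≡ 288
123^68 ≡ 1
Hence ord(123) = 68.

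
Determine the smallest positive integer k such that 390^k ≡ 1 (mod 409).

The order of 390 must divide φ(409) = 409 − 1 = 408 = 2^3 · 3 · 17.
Divisors of 408: 1, 2, 3, 4, 6, 8, 12, 17, 24, 34, 51, 68, 102, 136, 204, 408.
Check 390^d mod 409 for each divisor in increasing order:
390^1 ≡ 390 (mod 409)
390^2 ≡ 361 (mod 409)
390^3 ≡ 94 (mod 409)
390^4 ≡ 259 (mod 409)
390^6 ≡ 247 (mod 409)
390^8 ≡ 5 (mod 409)
390^12 ≡ 68 (mod 409)
390^17 ≡ 343 (mod 409)
390^24 ≡ 125 (mod 409)
390^34 ≡ 266 (mod 409)
390^51 ≡ 31 (mod 409)
390^68 ≡ 408 (mod 409)
390^102 ≡ 143 (mod 409)
390^136 ≡ 1 (mod 409) ✓
So ord_409(390) = 136.

136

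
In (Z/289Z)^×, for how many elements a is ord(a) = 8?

φ(289) = φ(17^2) = 17·(17−1) = 272 = 2^4 · 17.
In a cyclic group of order 272, there are φ(d) elements of order d for each divisor d of 272, and zero for non-divisors.
8 = 2^3 divides 272, and φ(8) = 4.

4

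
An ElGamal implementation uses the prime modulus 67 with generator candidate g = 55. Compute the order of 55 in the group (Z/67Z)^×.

ord(55) | φ(67) = 67 − 1 = 66 = 2 · 3 · 11.
Divisors of 66: 1, 2, 3, 6, 11, 22, 33, 66.
Compute 55^d (mod 67) for the divisors d until we hit 1:
55^1 ≡ 55 (mod 67)
55^2 ≡ 10 (mod 67)
55^3 ≡ 14 (mod 67)
55^6 ≡ 62 (mod 67)
55^11 ≡ 37 (mod 67)
55^22 ≡ 29 (mod 67)
55^33 ≡ 1 (mod 67) ✓
Therefore the multiplicative order of 55 modulo 67 is 33.

33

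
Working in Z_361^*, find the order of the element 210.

The order of 210 must divide φ(361) = φ(19^2) = 19·(19−1) = 342 = 2 · 3^2 · 19.
Divisors of 342: 1, 2, 3, 6, 9, 18, 19, 38, 57, 114, 171, 342.
Test each divisor d:
210^1 ≡ 210 (mod 361)
210^2 ≡ 58 (mod 361)
210^3 ≡ 267 (mod 361)
210^6 ≡ 172 (mod 361)
210^9 ≡ 77 (mod 361)
210^18 ≡ 153 (mod 361)
210^19 ≡ 1 (mod 361) ✓
Hence ord(210) = 19.

19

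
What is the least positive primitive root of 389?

2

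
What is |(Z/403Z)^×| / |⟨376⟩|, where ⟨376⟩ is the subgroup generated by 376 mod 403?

36

By Lagrange's theorem, ord_403(376) divides φ(403) = φ(13·31) = (13−1)·(31−1) = 12·30 = 360 = 2^3 · 3^2 · 5.
Divisors of 360: 1, 2, 3, 4, 5, 6, 8, 9, 10, 12, 15, 18, 20, 24, 30, 36, 40, 45, 60, 72, 90, 120, 180, 360.
Check 376^d mod 403 for each divisor in increasing order:
376^1 ≡ 376
376^2 ≡ 326
376^3 ≡ 64
376^4 ≡ 287
376^5 ≡ 311
376^6 ≡ 66
376^8 ≡ 157
376^9 ≡ 194
376^10 ≡ 1
The order of 376 is 10, so the subgroup it generates has 10 elements.
The index is φ(403) / ord(376) = 360 / 10 = 36.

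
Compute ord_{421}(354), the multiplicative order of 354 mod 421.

Since 354 ∈ (Z/421Z)^×, its order divides φ(421) = 421 − 1 = 420 = 2^2 · 3 · 5 · 7.
Divisors of 420: 1, 2, 3, 4, 5, 6, 7, 10, 12, 14, 15, 20, 21, 28, 30, 35, 42, 60, 70, 84, 105, 140, 210, 420.
Compute 354^d (mod 421) for the divisors d until we hit 1:
354^1 ≡ 354 (mod 421)
354^2 ≡ 279 (mod 421)
354^3 ≡ 252 (mod 421)
354^4 ≡ 377 (mod 421)
354^5 ≡ 1 (mod 421) ✓
The smallest such exponent is 5, so the order of 354 is 5.

5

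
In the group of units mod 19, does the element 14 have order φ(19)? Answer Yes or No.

Yes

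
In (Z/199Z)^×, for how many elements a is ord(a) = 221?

0

φ(199) = 199 − 1 = 198 = 2 · 3^2 · 11.
Since (Z/199Z)^× is cyclic of order 198, the number of elements of order d is φ(d) when d | 198 and 0 otherwise.
Here 198 is not a multiple of 221, so there are no elements of order 221.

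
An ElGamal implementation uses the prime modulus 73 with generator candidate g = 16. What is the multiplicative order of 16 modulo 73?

9

ord(16) | φ(73) = 73 − 1 = 72 = 2^3 · 3^2.
Divisors of 72: 1, 2, 3, 4, 6, 8, 9, 12, 18, 24, 36, 72.
Check 16^d mod 73 for each divisor in increasing order:
16^1 ≡ 16 (mod 73)
16^2 ≡ 37 (mod 73)
16^3 ≡ 8 (mod 73)
16^4 ≡ 55 (mod 73)
16^6 ≡ 64 (mod 73)
16^8 ≡ 32 (mod 73)
16^9 ≡ 1 (mod 73) ✓
The smallest such exponent is 9, so the order of 16 is 9.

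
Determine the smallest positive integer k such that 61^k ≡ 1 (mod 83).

By Lagrange's theorem, ord_83(61) divides φ(83) = 83 − 1 = 82 = 2 · 41.
Divisors of 82: 1, 2, 41, 82.
Check 61^d mod 83 for each divisor in increasing order:
61^1 ≡ 61 (mod 83)
61^2 ≡ 69 (mod 83)
61^41 ≡ 1 (mod 83) ✓
So ord_83(61) = 41.

41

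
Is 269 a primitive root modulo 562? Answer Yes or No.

φ(562) = φ(2)·φ(281) = 1·280 = 280 = 2^3 · 5 · 7.
An element g generates (Z/562Z)^× iff g^(280/q) ≢ 1 (mod 562) for each prime q ∈ {2, 5, 7}.
269^140 ≡ 561 (mod 562)  [q = 2: ≢ 1 ✓]
269^56 ≡ 513 (mod 562)  [q = 5: ≢ 1 ✓]
269^40 ≡ 109 (mod 562)  [q = 7: ≢ 1 ✓]
All checks pass, so 269 has order 280 and is a primitive root modulo 562.

Yes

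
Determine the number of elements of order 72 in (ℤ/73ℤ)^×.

24

φ(73) = 73 − 1 = 72 = 2^3 · 3^2.
In a cyclic group of order 72, there are φ(d) elements of order d for each divisor d of 72, and zero for non-divisors.
72 = 2^3 · 3^2 divides 72, and φ(72) = 24.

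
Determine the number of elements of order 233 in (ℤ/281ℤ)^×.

0

φ(281) = 281 − 1 = 280 = 2^3 · 5 · 7.
Since (Z/281Z)^× is cyclic of order 280, the number of elements of order d is φ(d) when d | 280 and 0 otherwise.
233 does not divide 280, so no element of (Z/281Z)^× has order 233.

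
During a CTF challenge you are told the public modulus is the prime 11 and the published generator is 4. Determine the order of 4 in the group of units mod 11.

By Lagrange's theorem, ord_11(4) divides φ(11) = 11 − 1 = 10 = 2 · 5.
Divisors of 10: 1, 2, 5, 10.
Compute 4^d (mod 11) for the divisors d until we hit 1:
4^1 ≡ 4 (mod 11)
4^2 ≡ 5 (mod 11)
4^5 ≡ 1 (mod 11) ✓
So ord_11(4) = 5.

5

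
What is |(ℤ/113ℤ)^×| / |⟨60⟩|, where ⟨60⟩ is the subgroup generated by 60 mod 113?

4

ord(60) | φ(113) = 113 − 1 = 112 = 2^4 · 7.
Divisors of 112: 1, 2, 4, 7, 8, 14, 16, 28, 56, 112.
Compute 60^d (mod 113) for the divisors d until we hit 1:
60^1 ≡ 60 (mod 113)
60^2 ≡ 97 (mod 113)
60^4 ≡ 30 (mod 113)
60^7 ≡ 15 (mod 113)
60^8 ≡ 109 (mod 113)
60^14 ≡ 112 (mod 113)
60^16 ≡ 16 (mod 113)
60^28 ≡ 1 (mod 113) ✓
So ord_113(60) = 28, hence |⟨60⟩| = 28.
[(Z/113Z)^× : ⟨60⟩] = 112/28 = 4.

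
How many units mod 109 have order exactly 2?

φ(109) = 109 − 1 = 108 = 2^2 · 3^3.
(Z/109Z)^× is cyclic (|G| = 108); a cyclic group of order m has exactly φ(d) elements of each order d | m, and none otherwise.
2 | 108, and φ(2) = 2 − 1 = 1.

1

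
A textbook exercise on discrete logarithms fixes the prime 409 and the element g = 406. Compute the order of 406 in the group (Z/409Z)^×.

204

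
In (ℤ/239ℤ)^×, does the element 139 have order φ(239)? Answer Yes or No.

φ(239) = 239 − 1 = 238 = 2 · 7 · 17.
An element g generates (Z/239Z)^× iff g^(238/q) ≢ 1 (mod 239) for each prime q ∈ {2, 7, 17}.
139^119 ≡ 238 (mod 239)  [q = 2: ≢ 1 ✓]
139^34 ≡ 98 (mod 239)  [q = 7: ≢ 1 ✓]
139^14 ≡ 1 (mod 239)  [q = 17: ≡ 1 ✗]
The check at q = 17 fails, so 139 generates a proper subgroup.

No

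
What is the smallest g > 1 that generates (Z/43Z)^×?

3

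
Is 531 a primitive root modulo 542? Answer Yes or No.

Yes

φ(542) = φ(2)·φ(271) = 1·270 = 270 = 2 · 3^3 · 5.
An element g generates (Z/542Z)^× iff g^(270/q) ≢ 1 (mod 542) for each prime q ∈ {2, 3, 5}.
531^135 ≡ 541 (mod 542)  [q = 2: ≢ 1 ✓]
531^90 ≡ 513 (mod 542)  [q = 3: ≢ 1 ✓]
531^54 ≡ 187 (mod 542)  [q = 5: ≢ 1 ✓]
All checks pass, so 531 has order 270 and is a primitive root modulo 542.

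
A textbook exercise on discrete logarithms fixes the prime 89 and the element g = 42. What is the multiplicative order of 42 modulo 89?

44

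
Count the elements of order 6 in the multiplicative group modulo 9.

φ(9) = φ(3^2) = 3·(3−1) = 6 = 2 · 3.
(Z/9Z)^× is cyclic (|G| = 6); a cyclic group of order m has exactly φ(d) elements of each order d | m, and none otherwise.
6 = 2 · 3 divides 6, and φ(6) = 2.

2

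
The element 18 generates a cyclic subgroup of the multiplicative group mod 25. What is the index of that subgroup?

The order of 18 must divide φ(25) = φ(5^2) = 5·(5−1) = 20 = 2^2 · 5.
Divisors of 20: 1, 2, 4, 5, 10, 20.
Check 18^d mod 25 for each divisor in increasing order:
18^1 ≡ 18
18^2 ≡ 24
18^4 ≡ 1
Thus |⟨18⟩| = ord(18) = 4.
[(Z/25Z)^× : ⟨18⟩] = 20/4 = 5.

5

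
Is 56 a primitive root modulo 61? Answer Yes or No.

φ(61) = 61 − 1 = 60 = 2^2 · 3 · 5.
Test 56^(60/q) mod 61 for each prime factor q of 60:
56^30 ≡ 1 (mod 61)  [q = 2: ≡ 1 ✗]
56^20 ≡ 47 (mod 61)  [q = 3: ≢ 1 ✓]
56^12 ≡ 20 (mod 61)  [q = 5: ≢ 1 ✓]
The check at q = 2 fails, so 56 generates a proper subgroup.

No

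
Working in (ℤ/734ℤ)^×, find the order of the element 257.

Since 257 ∈ (Z/734Z)^×, its order divides φ(734) = φ(2)·φ(367) = 1·366 = 366 = 2 · 3 · 61.
Divisors of 366: 1, 2, 3, 6, 61, 122, 183, 366.
Check 257^d mod 734 for each divisor in increasing order:
257^1 ≡ 257 (mod 734)
257^2 ≡ 723 (mod 734)
257^3 ≡ 109 (mod 734)
257^6 ≡ 137 (mod 734)
257^61 ≡ 451 (mod 734)
257^122 ≡ 83 (mod 734)
257^183 ≡ 733 (mod 734)
257^366 ≡ 1 (mod 734) ✓
Therefore the multiplicative order of 257 modulo 734 is 366.

366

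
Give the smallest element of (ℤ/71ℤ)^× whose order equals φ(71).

7

φ(71) = 71 − 1 = 70 = 2 · 5 · 7.
Test candidates g = 2, 3, … against the prime factors q ∈ {2, 5, 7} of φ(71): g is a generator iff g^(70/q) ≢ 1 for every such q.
g = 2: 2^35 ≡ 1 — hits 1, so not a primitive root.
g = 3: 3^35 ≡ 1 — hits 1, so not a primitive root.
g = 4: 4^35 ≡ 1 — hits 1, so not a primitive root.
g = 5: 5^35 ≡ 1 — hits 1, so not a primitive root.
g = 6: 6^35 ≡ 1 — hits 1, so not a primitive root.
g = 7: 7^35 ≡ 70; 7^14 ≡ 54; 7^10 ≡ 45 — none is 1, so 7 is a primitive root.
Hence the least primitive root of 71 is 7.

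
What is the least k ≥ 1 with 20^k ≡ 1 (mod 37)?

36

Since 20 ∈ (Z/37Z)^×, its order divides φ(37) = 37 − 1 = 36 = 2^2 · 3^2.
Divisors of 36: 1, 2, 3, 4, 6, 9, 12, 18, 36.
Compute 20^d (mod 37) for the divisors d until we hit 1:
20^1 ≡ 20
20^2 ≡ 30
20^3 ≡ 8
20^4 ≡ 12
20^6 ≡ 27
20^9 ≡ 31
20^12 ≡ 26
20^18 ≡ 36
20^36 ≡ 1
Hence ord(20) = 36.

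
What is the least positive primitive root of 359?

7

φ(359) = 359 − 1 = 358 = 2 · 179.
g is a primitive root iff g^(358/q) ≢ 1 (mod 359) for each prime q ∈ {2, 179}.
g = 2: 2^179 ≡ 1 — hits 1, so not a primitive root.
g = 3: 3^179 ≡ 1 — hits 1, so not a primitive root.
g = 4: 4^179 ≡ 1 — hits 1, so not a primitive root.
g = 5: 5^179 ≡ 1 — hits 1, so not a primitive root.
g = 6: 6^179 ≡ 1 — hits 1, so not a primitive root.
g = 7: 7^179 ≡ 358; 7^2 ≡ 49 — none is 1, so 7 is a primitive root.
The smallest primitive root modulo 359 is 7.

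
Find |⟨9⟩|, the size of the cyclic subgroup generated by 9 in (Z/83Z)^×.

The order of 9 must divide φ(83) = 83 − 1 = 82 = 2 · 41.
Divisors of 82: 1, 2, 41, 82.
Check 9^d mod 83 for each divisor in increasing order:
9^1 ≡ 9 (mod 83)
9^2 ≡ 81 (mod 83)
9^41 ≡ 1 (mod 83) ✓
So ord_83(9) = 41.

41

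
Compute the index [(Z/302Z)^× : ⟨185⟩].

2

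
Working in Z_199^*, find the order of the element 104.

99

Since 104 ∈ (Z/199Z)^×, its order divides φ(199) = 199 − 1 = 198 = 2 · 3^2 · 11.
Divisors of 198: 1, 2, 3, 6, 9, 11, 18, 22, 33, 66, 99, 198.
Compute 104^d (mod 199) for the divisors d until we hit 1:
104^1 ≡ 104 (mod 199)
104^2 ≡ 70 (mod 199)
104^3 ≡ 116 (mod 199)
104^6 ≡ 123 (mod 199)
104^9 ≡ 139 (mod 199)
104^11 ≡ 178 (mod 199)
104^18 ≡ 18 (mod 199)
104^22 ≡ 43 (mod 199)
104^33 ≡ 92 (mod 199)
104^66 ≡ 106 (mod 199)
104^99 ≡ 1 (mod 199) ✓
Hence ord(104) = 99.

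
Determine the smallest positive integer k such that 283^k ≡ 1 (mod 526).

ord(283) | φ(526) = φ(2)·φ(263) = 1·262 = 262 = 2 · 131.
Divisors of 262: 1, 2, 131, 262.
Test each divisor d:
283^1 ≡ 283 (mod 526)
283^2 ≡ 137 (mod 526)
283^131 ≡ 525 (mod 526)
283^262 ≡ 1 (mod 526) ✓
Hence ord(283) = 262.

262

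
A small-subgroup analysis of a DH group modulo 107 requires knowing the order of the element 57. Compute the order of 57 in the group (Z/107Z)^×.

53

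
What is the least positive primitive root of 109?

6

φ(109) = 109 − 1 = 108 = 2^2 · 3^3.
Test candidates g = 2, 3, … against the prime factors q ∈ {2, 3} of φ(109): g is a generator iff g^(108/q) ≢ 1 for every such q.
g = 2: 2^54 ≡ 108; 2^36 ≡ 1 — hits 1, so not a primitive root.
g = 3: 3^54 ≡ 1 — hits 1, so not a primitive root.
g = 4: 4^54 ≡ 1 — hits 1, so not a primitive root.
g = 5: 5^54 ≡ 1 — hits 1, so not a primitive root.
g = 6: 6^54 ≡ 108; 6^36 ≡ 63 — none is 1, so 6 is a primitive root.
So 6 is the smallest generator of (Z/109Z)^×.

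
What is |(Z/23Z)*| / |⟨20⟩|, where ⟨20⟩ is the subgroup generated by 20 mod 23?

ord(20) | φ(23) = 23 − 1 = 22 = 2 · 11.
Divisors of 22: 1, 2, 11, 22.
Test each divisor d:
20^1 ≡ 20 (mod 23)
20^2 ≡ 9 (mod 23)
20^11 ≡ 22 (mod 23)
20^22 ≡ 1 (mod 23) ✓
So ord_23(20) = 22, hence |⟨20⟩| = 22.
[(Z/23Z)^× : ⟨20⟩] = 22/22 = 1.

1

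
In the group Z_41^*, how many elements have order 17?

0

φ(41) = 41 − 1 = 40 = 2^3 · 5.
Since (Z/41Z)^× is cyclic of order 40, the number of elements of order d is φ(d) when d | 40 and 0 otherwise.
17 does not divide 40, so no element of (Z/41Z)^× has order 17.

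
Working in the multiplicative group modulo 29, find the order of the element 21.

28

By Lagrange's theorem, ord_29(21) divides φ(29) = 29 − 1 = 28 = 2^2 · 7.
Divisors of 28: 1, 2, 4, 7, 14, 28.
Compute 21^d (mod 29) for the divisors d until we hit 1:
21^1 ≡ 21
21^2 ≡ 6
21^4 ≡ 7
21^7 ≡ 12
21^14 ≡ 28
21^28 ≡ 1
So ord_29(21) = 28.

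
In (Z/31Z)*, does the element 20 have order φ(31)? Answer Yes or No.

φ(31) = 31 − 1 = 30 = 2 · 3 · 5.
Test 20^(30/q) mod 31 for each prime factor q of 30:
20^15 ≡ 1 (mod 31)  [q = 2: ≡ 1 ✗]
20^10 ≡ 5 (mod 31)  [q = 3: ≢ 1 ✓]
20^6 ≡ 4 (mod 31)  [q = 5: ≢ 1 ✓]
20^15 ≡ 1 shows ord(20) | 15, strictly less than φ(31); not a primitive root.

No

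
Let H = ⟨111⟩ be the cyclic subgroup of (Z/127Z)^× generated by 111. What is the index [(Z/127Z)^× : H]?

9

Since 111 ∈ (Z/127Z)^×, its order divides φ(127) = 127 − 1 = 126 = 2 · 3^2 · 7.
Divisors of 126: 1, 2, 3, 6, 7, 9, 14, 18, 21, 42, 63, 126.
Evaluate successive powers at the divisors of 126:
111^1 ≡ 111
111^2 ≡ 2
111^3 ≡ 95
111^6 ≡ 8
111^7 ≡ 126
111^9 ≡ 125
111^14 ≡ 1
The order of 111 is 14, so the subgroup it generates has 14 elements.
[(Z/127Z)^× : ⟨111⟩] = 126/14 = 9.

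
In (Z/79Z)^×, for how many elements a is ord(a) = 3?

φ(79) = 79 − 1 = 78 = 2 · 3 · 13.
Since (Z/79Z)^× is cyclic of order 78, the number of elements of order d is φ(d) when d | 78 and 0 otherwise.
3 | 78, and φ(3) = 3 − 1 = 2.

2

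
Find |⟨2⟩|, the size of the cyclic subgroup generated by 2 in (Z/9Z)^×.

6

The order of 2 must divide φ(9) = φ(3^2) = 3·(3−1) = 6 = 2 · 3.
Divisors of 6: 1, 2, 3, 6.
Compute 2^d (mod 9) for the divisors d until we hit 1:
2^1 ≡ 2 (mod 9)
2^2 ≡ 4 (mod 9)
2^3 ≡ 8 (mod 9)
2^6 ≡ 1 (mod 9) ✓
Therefore the multiplicative order of 2 modulo 9 is 6.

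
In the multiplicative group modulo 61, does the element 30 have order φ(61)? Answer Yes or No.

φ(61) = 61 − 1 = 60 = 2^2 · 3 · 5.
An element g generates (Z/61Z)^× iff g^(60/q) ≢ 1 (mod 61) for each prime q ∈ {2, 3, 5}.
30^30 ≡ 60 (mod 61)  [q = 2: ≢ 1 ✓]
30^20 ≡ 13 (mod 61)  [q = 3: ≢ 1 ✓]
30^12 ≡ 34 (mod 61)  [q = 5: ≢ 1 ✓]
Every test exponent gives a nontrivial residue, hence 30 generates the full group.

Yes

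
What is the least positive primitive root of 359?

7

φ(359) = 359 − 1 = 358 = 2 · 179.
g is a primitive root iff g^(358/q) ≢ 1 (mod 359) for each prime q ∈ {2, 179}.
g = 2: 2^179 ≡ 1 — hits 1, so not a primitive root.
g = 3: 3^179 ≡ 1 — hits 1, so not a primitive root.
g = 4: 4^179 ≡ 1 — hits 1, so not a primitive root.
g = 5: 5^179 ≡ 1 — hits 1, so not a primitive root.
g = 6: 6^179 ≡ 1 — hits 1, so not a primitive root.
g = 7: 7^179 ≡ 358; 7^2 ≡ 49 — none is 1, so 7 is a primitive root.
So 7 is the smallest generator of (Z/359Z)^×.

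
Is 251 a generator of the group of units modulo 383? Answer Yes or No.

φ(383) = 383 − 1 = 382 = 2 · 191.
251 is a primitive root mod 383 iff 251^(φ(383)/q) ≢ 1 for every prime q | φ(383), i.e. q ∈ {2, 191}.
251^191 ≡ 1 (mod 383)  [q = 2: ≡ 1 ✗]
251^2 ≡ 189 (mod 383)  [q = 191: ≢ 1 ✓]
Since 251^191 ≡ 1, the order of 251 divides 191 < 382, so 251 is not a primitive root.

No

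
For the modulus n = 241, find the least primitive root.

φ(241) = 241 − 1 = 240 = 2^4 · 3 · 5.
Test candidates g = 2, 3, … against the prime factors q ∈ {2, 3, 5} of φ(241): g is a generator iff g^(240/q) ≢ 1 for every such q.
g = 2: 2^120 ≡ 1 — hits 1, so not a primitive root.
g = 3: 3^120 ≡ 1 — hits 1, so not a primitive root.
g = 4: 4^120 ≡ 1 — hits 1, so not a primitive root.
g = 5: 5^120 ≡ 1 — hits 1, so not a primitive root.
g = 6: 6^120 ≡ 1 — hits 1, so not a primitive root.
g = 7: 7^120 ≡ 240; 7^80 ≡ 15; 7^48 ≡ 91 — none is 1, so 7 is a primitive root.
So 7 is the smallest generator of (Z/241Z)^×.

7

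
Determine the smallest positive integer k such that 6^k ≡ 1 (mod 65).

12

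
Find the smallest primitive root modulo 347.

2

φ(347) = 347 − 1 = 346 = 2 · 173.
g is a primitive root iff g^(346/q) ≢ 1 (mod 347) for each prime q ∈ {2, 173}.
g = 2: 2^173 ≡ 346; 2^2 ≡ 4 — none is 1, so 2 is a primitive root.
Hence the least primitive root of 347 is 2.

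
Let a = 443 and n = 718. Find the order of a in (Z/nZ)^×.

358

The order of 443 must divide φ(718) = φ(2)·φ(359) = 1·358 = 358 = 2 · 179.
Divisors of 358: 1, 2, 179, 358.
Compute 443^d (mod 718) for the divisors d until we hit 1:
443^1 ≡ 443 (mod 718)
443^2 ≡ 235 (mod 718)
443^179 ≡ 717 (mod 718)
443^358 ≡ 1 (mod 718) ✓
Hence ord(443) = 358.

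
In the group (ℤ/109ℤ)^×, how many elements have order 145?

0

φ(109) = 109 − 1 = 108 = 2^2 · 3^3.
Since (Z/109Z)^× is cyclic of order 108, the number of elements of order d is φ(d) when d | 108 and 0 otherwise.
Here 108 is not a multiple of 145, so there are no elements of order 145.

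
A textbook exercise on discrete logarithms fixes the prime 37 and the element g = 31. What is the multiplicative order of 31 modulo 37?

4

By Lagrange's theorem, ord_37(31) divides φ(37) = 37 − 1 = 36 = 2^2 · 3^2.
Divisors of 36: 1, 2, 3, 4, 6, 9, 12, 18, 36.
Test each divisor d:
31^1 ≡ 31 (mod 37)
31^2 ≡ 36 (mod 37)
31^3 ≡ 6 (mod 37)
31^4 ≡ 1 (mod 37) ✓
So ord_37(31) = 4.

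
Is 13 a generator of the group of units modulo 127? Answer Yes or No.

No

φ(127) = 127 − 1 = 126 = 2 · 3^2 · 7.
Test 13^(126/q) mod 127 for each prime factor q of 126:
13^63 ≡ 1 (mod 127)  [q = 2: ≡ 1 ✗]
13^42 ≡ 107 (mod 127)  [q = 3: ≢ 1 ✓]
13^18 ≡ 64 (mod 127)  [q = 7: ≢ 1 ✓]
Since 13^63 ≡ 1, the order of 13 divides 63 < 126, so 13 is not a primitive root.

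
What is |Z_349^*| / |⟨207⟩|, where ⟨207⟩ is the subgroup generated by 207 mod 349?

4

The order of 207 must divide φ(349) = 349 − 1 = 348 = 2^2 · 3 · 29.
Divisors of 348: 1, 2, 3, 4, 6, 12, 29, 58, 87, 116, 174, 348.
Compute 207^d (mod 349) for the divisors d until we hit 1:
207^1 ≡ 207 (mod 349)
207^2 ≡ 271 (mod 349)
207^3 ≡ 257 (mod 349)
207^4 ≡ 151 (mod 349)
207^6 ≡ 88 (mod 349)
207^12 ≡ 66 (mod 349)
207^29 ≡ 122 (mod 349)
207^58 ≡ 226 (mod 349)
207^87 ≡ 1 (mod 349) ✓
The order of 207 is 87, so the subgroup it generates has 87 elements.
[(Z/349Z)^× : ⟨207⟩] = 348/87 = 4.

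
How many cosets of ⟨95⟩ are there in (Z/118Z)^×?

2

By Lagrange's theorem, ord_118(95) divides φ(118) = φ(2)·φ(59) = 1·58 = 58 = 2 · 29.
Divisors of 58: 1, 2, 29, 58.
Check 95^d mod 118 for each divisor in increasing order:
95^1 ≡ 95
95^2 ≡ 57
95^29 ≡ 1
Thus |⟨95⟩| = ord(95) = 29.
The index is φ(118) / ord(95) = 58 / 29 = 2.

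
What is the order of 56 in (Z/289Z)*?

272

By Lagrange's theorem, ord_289(56) divides φ(289) = φ(17^2) = 17·(17−1) = 272 = 2^4 · 17.
Divisors of 272: 1, 2, 4, 8, 16, 17, 34, 68, 136, 272.
Evaluate successive powers at the divisors of 272:
56^1 ≡ 56 (mod 289)
56^2 ≡ 246 (mod 289)
56^4 ≡ 115 (mod 289)
56^8 ≡ 220 (mod 289)
56^16 ≡ 137 (mod 289)
56^17 ≡ 158 (mod 289)
56^34 ≡ 110 (mod 289)
56^68 ≡ 251 (mod 289)
56^136 ≡ 288 (mod 289)
56^272 ≡ 1 (mod 289) ✓
Hence ord(56) = 272.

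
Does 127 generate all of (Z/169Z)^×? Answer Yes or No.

No

φ(169) = φ(13^2) = 13·(13−1) = 156 = 2^2 · 3 · 13.
127 is a primitive root mod 169 iff 127^(φ(169)/q) ≢ 1 for every prime q | φ(169), i.e. q ∈ {2, 3, 13}.
127^78 ≡ 1 (mod 169)  [q = 2: ≡ 1 ✗]
127^52 ≡ 146 (mod 169)  [q = 3: ≢ 1 ✓]
127^12 ≡ 92 (mod 169)  [q = 13: ≢ 1 ✓]
The check at q = 2 fails, so 127 generates a proper subgroup.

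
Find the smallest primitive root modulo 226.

φ(226) = φ(2)·φ(113) = 1·112 = 112 = 2^4 · 7.
g is a primitive root iff g^(112/q) ≢ 1 (mod 226) for each prime q ∈ {2, 7}.
g = 2: gcd(2, 226) = 2 > 1, not a unit — skip.
g = 3: 3^56 ≡ 225; 3^16 ≡ 49 — none is 1, so 3 is a primitive root.
Hence the least primitive root of 226 is 3.

3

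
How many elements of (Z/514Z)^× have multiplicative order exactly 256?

128

φ(514) = φ(2)·φ(257) = 1·256 = 256 = 2^8.
Since (Z/514Z)^× is cyclic of order 256, the number of elements of order d is φ(d) when d | 256 and 0 otherwise.
256 = 2^8 divides 256, and φ(256) = 128.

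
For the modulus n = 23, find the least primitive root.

5

φ(23) = 23 − 1 = 22 = 2 · 11.
g is a primitive root iff g^(22/q) ≢ 1 (mod 23) for each prime q ∈ {2, 11}.
g = 2: 2^11 ≡ 1 — hits 1, so not a primitive root.
g = 3: 3^11 ≡ 1 — hits 1, so not a primitive root.
g = 4: 4^11 ≡ 1 — hits 1, so not a primitive root.
g = 5: 5^11 ≡ 22; 5^2 ≡ 2 — none is 1, so 5 is a primitive root.
So 5 is the smallest generator of (Z/23Z)^×.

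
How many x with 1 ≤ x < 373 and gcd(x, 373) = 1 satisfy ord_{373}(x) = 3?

2

φ(373) = 373 − 1 = 372 = 2^2 · 3 · 31.
(Z/373Z)^× is cyclic (|G| = 372); a cyclic group of order m has exactly φ(d) elements of each order d | m, and none otherwise.
3 | 372, and φ(3) = 3 − 1 = 2.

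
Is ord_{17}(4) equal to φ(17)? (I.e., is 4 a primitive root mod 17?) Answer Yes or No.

φ(17) = 17 − 1 = 16 = 2^4.
It suffices to check that the order of 4 is not a proper divisor of 16: compute 4^(16/q) for q ∈ {2}.
4^8 ≡ 1 (mod 17)  [q = 2: ≡ 1 ✗]
Since 4^8 ≡ 1, the order of 4 divides 8 < 16, so 4 is not a primitive root.

No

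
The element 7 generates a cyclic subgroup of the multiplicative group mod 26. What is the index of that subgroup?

1

Since 7 ∈ (Z/26Z)^×, its order divides φ(26) = φ(2)·φ(13) = 1·12 = 12 = 2^2 · 3.
Divisors of 12: 1, 2, 3, 4, 6, 12.
Evaluate successive powers at the divisors of 12:
7^1 ≡ 7 (mod 26)
7^2 ≡ 23 (mod 26)
7^3 ≡ 5 (mod 26)
7^4 ≡ 9 (mod 26)
7^6 ≡ 25 (mod 26)
7^12 ≡ 1 (mod 26) ✓
So ord_26(7) = 12, hence |⟨7⟩| = 12.
[(Z/26Z)^× : ⟨7⟩] = 12/12 = 1.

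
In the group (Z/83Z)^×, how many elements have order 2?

1

φ(83) = 83 − 1 = 82 = 2 · 41.
Since (Z/83Z)^× is cyclic of order 82, the number of elements of order d is φ(d) when d | 82 and 0 otherwise.
2 | 82, and φ(2) = 2 − 1 = 1.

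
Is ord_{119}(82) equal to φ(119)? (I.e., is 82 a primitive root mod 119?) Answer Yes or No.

119 = 7 · 17 is a product of two distinct odd primes, so (Z/119Z)^× ≅ (Z/7Z)^× × (Z/17Z)^× is not cyclic.
No primitive root modulo 119 exists; in particular 82 is not one.

No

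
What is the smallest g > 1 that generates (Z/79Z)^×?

3

φ(79) = 79 − 1 = 78 = 2 · 3 · 13.
Test candidates g = 2, 3, … against the prime factors q ∈ {2, 3, 13} of φ(79): g is a generator iff g^(78/q) ≢ 1 for every such q.
g = 2: 2^39 ≡ 1 — hits 1, so not a primitive root.
g = 3: 3^39 ≡ 78; 3^26 ≡ 23; 3^6 ≡ 18 — none is 1, so 3 is a primitive root.
Hence the least primitive root of 79 is 3.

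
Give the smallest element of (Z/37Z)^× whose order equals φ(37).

φ(37) = 37 − 1 = 36 = 2^2 · 3^2.
Test candidates g = 2, 3, … against the prime factors q ∈ {2, 3} of φ(37): g is a generator iff g^(36/q) ≢ 1 for every such q.
g = 2: 2^18 ≡ 36; 2^12 ≡ 26 — none is 1, so 2 is a primitive root.
The smallest primitive root modulo 37 is 2.

2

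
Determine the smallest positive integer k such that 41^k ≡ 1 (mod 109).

12

ord(41) | φ(109) = 109 − 1 = 108 = 2^2 · 3^3.
Divisors of 108: 1, 2, 3, 4, 6, 9, 12, 18, 27, 36, 54, 108.
Check 41^d mod 109 for each divisor in increasing order:
41^1 ≡ 41
41^2 ≡ 46
41^3 ≡ 33
41^4 ≡ 45
41^6 ≡ 108
41^9 ≡ 76
41^12 ≡ 1
So ord_109(41) = 12.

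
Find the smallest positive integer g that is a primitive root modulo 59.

2

φ(59) = 59 − 1 = 58 = 2 · 29.
g is a primitive root iff g^(58/q) ≢ 1 (mod 59) for each prime q ∈ {2, 29}.
g = 2: 2^29 ≡ 58; 2^2 ≡ 4 — none is 1, so 2 is a primitive root.
The smallest primitive root modulo 59 is 2.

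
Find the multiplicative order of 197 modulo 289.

By Lagrange's theorem, ord_289(197) divides φ(289) = φ(17^2) = 17·(17−1) = 272 = 2^4 · 17.
Divisors of 272: 1, 2, 4, 8, 16, 17, 34, 68, 136, 272.
Compute 197^d (mod 289) for the divisors d until we hit 1:
197^1 ≡ 197 (mod 289)
197^2 ≡ 83 (mod 289)
197^4 ≡ 242 (mod 289)
197^8 ≡ 186 (mod 289)
197^16 ≡ 205 (mod 289)
197^17 ≡ 214 (mod 289)
197^34 ≡ 134 (mod 289)
197^68 ≡ 38 (mod 289)
197^136 ≡ 288 (mod 289)
197^272 ≡ 1 (mod 289) ✓
Therefore the multiplicative order of 197 modulo 289 is 272.

272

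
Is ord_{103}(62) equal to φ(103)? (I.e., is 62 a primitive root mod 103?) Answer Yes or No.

Yes

φ(103) = 103 − 1 = 102 = 2 · 3 · 17.
An element g generates (Z/103Z)^× iff g^(102/q) ≢ 1 (mod 103) for each prime q ∈ {2, 3, 17}.
62^51 ≡ 102 (mod 103)  [q = 2: ≢ 1 ✓]
62^34 ≡ 46 (mod 103)  [q = 3: ≢ 1 ✓]
62^6 ≡ 93 (mod 103)  [q = 17: ≢ 1 ✓]
Every test exponent gives a nontrivial residue, hence 62 generates the full group.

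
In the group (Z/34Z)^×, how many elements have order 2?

1

φ(34) = φ(2)·φ(17) = 1·16 = 16 = 2^4.
Since (Z/34Z)^× is cyclic of order 16, the number of elements of order d is φ(d) when d | 16 and 0 otherwise.
2 | 16, and φ(2) = 2 − 1 = 1.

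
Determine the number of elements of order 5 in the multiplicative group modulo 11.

φ(11) = 11 − 1 = 10 = 2 · 5.
(Z/11Z)^× is cyclic (|G| = 10); a cyclic group of order m has exactly φ(d) elements of each order d | m, and none otherwise.
5 | 10, and φ(5) = 5 − 1 = 4.

4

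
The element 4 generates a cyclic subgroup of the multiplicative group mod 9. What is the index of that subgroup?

2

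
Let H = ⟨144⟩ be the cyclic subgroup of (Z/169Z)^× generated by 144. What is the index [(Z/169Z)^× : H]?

ord(144) | φ(169) = φ(13^2) = 13·(13−1) = 156 = 2^2 · 3 · 13.
Divisors of 156: 1, 2, 3, 4, 6, 12, 13, 26, 39, 52, 78, 156.
Evaluate successive powers at the divisors of 156:
144^1 ≡ 144 (mod 169)
144^2 ≡ 118 (mod 169)
144^3 ≡ 92 (mod 169)
144^4 ≡ 66 (mod 169)
144^6 ≡ 14 (mod 169)
144^12 ≡ 27 (mod 169)
144^13 ≡ 1 (mod 169) ✓
The order of 144 is 13, so the subgroup it generates has 13 elements.
The index is φ(169) / ord(144) = 156 / 13 = 12.

12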